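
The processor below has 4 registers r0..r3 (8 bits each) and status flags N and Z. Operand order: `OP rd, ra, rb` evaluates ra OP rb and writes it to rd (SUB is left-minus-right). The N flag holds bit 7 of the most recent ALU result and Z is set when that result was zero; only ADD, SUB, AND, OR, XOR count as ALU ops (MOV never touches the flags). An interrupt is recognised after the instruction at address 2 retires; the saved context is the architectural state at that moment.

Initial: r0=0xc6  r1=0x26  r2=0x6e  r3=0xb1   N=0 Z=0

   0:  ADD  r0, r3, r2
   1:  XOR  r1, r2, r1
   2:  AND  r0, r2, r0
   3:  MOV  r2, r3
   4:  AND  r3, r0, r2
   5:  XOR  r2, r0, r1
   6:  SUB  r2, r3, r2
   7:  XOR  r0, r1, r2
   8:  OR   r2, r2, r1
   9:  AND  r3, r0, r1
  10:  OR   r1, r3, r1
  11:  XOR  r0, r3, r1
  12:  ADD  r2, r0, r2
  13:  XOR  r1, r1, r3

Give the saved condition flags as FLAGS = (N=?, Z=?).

after  0: r0=0x1f r1=0x26 r2=0x6e r3=0xb1  N=0 Z=0
after  1: r0=0x1f r1=0x48 r2=0x6e r3=0xb1  N=0 Z=0
after  2: r0=0x0e r1=0x48 r2=0x6e r3=0xb1  N=0 Z=0
-- IRQ taken; context saved, return-PC = 3 --

FLAGS = (N=0, Z=0)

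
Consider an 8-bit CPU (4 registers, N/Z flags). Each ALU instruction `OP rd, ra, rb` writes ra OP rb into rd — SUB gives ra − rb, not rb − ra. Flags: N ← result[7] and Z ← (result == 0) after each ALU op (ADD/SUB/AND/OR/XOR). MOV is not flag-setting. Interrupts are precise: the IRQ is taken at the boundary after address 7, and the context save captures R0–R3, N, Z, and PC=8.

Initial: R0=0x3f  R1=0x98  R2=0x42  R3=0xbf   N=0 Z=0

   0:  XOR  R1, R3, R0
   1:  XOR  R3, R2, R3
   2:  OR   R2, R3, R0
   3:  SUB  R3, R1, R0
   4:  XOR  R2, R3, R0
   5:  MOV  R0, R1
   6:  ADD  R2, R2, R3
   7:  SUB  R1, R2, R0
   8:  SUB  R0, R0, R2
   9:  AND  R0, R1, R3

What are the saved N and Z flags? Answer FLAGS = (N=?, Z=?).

after  0: R0=0x3f R1=0x80 R2=0x42 R3=0xbf  N=1 Z=0
after  1: R0=0x3f R1=0x80 R2=0x42 R3=0xfd  N=1 Z=0
after  2: R0=0x3f R1=0x80 R2=0xff R3=0xfd  N=1 Z=0
after  3: R0=0x3f R1=0x80 R2=0xff R3=0x41  N=0 Z=0
after  4: R0=0x3f R1=0x80 R2=0x7e R3=0x41  N=0 Z=0
after  5: R0=0x80 R1=0x80 R2=0x7e R3=0x41  N=0 Z=0
after  6: R0=0x80 R1=0x80 R2=0xbf R3=0x41  N=1 Z=0
after  7: R0=0x80 R1=0x3f R2=0xbf R3=0x41  N=0 Z=0
-- IRQ taken; context saved, return-PC = 8 --

FLAGS = (N=0, Z=0)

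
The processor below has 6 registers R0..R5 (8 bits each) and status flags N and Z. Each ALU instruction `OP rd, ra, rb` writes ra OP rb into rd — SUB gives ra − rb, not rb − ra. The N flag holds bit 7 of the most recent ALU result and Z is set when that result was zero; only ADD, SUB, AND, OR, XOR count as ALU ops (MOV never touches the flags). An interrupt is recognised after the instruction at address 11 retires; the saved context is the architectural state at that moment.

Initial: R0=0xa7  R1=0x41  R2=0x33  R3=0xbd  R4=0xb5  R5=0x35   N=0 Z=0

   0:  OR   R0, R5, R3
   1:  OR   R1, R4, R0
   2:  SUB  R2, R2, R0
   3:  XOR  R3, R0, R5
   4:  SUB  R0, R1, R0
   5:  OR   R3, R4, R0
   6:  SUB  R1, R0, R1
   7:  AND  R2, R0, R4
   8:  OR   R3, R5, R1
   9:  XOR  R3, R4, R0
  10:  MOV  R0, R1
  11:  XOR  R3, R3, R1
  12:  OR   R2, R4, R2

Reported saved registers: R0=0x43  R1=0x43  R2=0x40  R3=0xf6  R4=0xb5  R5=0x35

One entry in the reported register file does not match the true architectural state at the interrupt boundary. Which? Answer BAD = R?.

after  0: R0=0xbd R1=0x41 R2=0x33 R3=0xbd R4=0xb5 R5=0x35  N=1 Z=0
after  1: R0=0xbd R1=0xbd R2=0x33 R3=0xbd R4=0xb5 R5=0x35  N=1 Z=0
after  2: R0=0xbd R1=0xbd R2=0x76 R3=0xbd R4=0xb5 R5=0x35  N=0 Z=0
after  3: R0=0xbd R1=0xbd R2=0x76 R3=0x88 R4=0xb5 R5=0x35  N=1 Z=0
after  4: R0=0x00 R1=0xbd R2=0x76 R3=0x88 R4=0xb5 R5=0x35  N=0 Z=1
after  5: R0=0x00 R1=0xbd R2=0x76 R3=0xb5 R4=0xb5 R5=0x35  N=1 Z=0
after  6: R0=0x00 R1=0x43 R2=0x76 R3=0xb5 R4=0xb5 R5=0x35  N=0 Z=0
after  7: R0=0x00 R1=0x43 R2=0x00 R3=0xb5 R4=0xb5 R5=0x35  N=0 Z=1
after  8: R0=0x00 R1=0x43 R2=0x00 R3=0x77 R4=0xb5 R5=0x35  N=0 Z=0
after  9: R0=0x00 R1=0x43 R2=0x00 R3=0xb5 R4=0xb5 R5=0x35  N=1 Z=0
after 10: R0=0x43 R1=0x43 R2=0x00 R3=0xb5 R4=0xb5 R5=0x35  N=1 Z=0
after 11: R0=0x43 R1=0x43 R2=0x00 R3=0xf6 R4=0xb5 R5=0x35  N=1 Z=0
-- IRQ taken; context saved, return-PC = 12 --
mismatch: R2: reported 0x40 vs actual 0x00

BAD = R2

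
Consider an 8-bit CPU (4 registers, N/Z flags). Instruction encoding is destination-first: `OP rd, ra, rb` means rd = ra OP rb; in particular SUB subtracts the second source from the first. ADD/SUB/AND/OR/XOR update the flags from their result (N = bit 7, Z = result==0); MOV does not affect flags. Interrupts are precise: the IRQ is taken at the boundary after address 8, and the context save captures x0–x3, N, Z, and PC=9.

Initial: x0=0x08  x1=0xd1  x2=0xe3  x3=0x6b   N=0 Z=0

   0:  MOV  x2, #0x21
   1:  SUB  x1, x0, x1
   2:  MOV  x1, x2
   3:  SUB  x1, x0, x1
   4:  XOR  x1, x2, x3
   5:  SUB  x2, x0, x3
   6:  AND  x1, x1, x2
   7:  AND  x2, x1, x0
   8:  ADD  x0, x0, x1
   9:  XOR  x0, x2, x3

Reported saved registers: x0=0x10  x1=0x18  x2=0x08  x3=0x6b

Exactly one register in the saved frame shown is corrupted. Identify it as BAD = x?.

after  0: x0=0x08 x1=0xd1 x2=0x21 x3=0x6b  N=0 Z=0
after  1: x0=0x08 x1=0x37 x2=0x21 x3=0x6b  N=0 Z=0
after  2: x0=0x08 x1=0x21 x2=0x21 x3=0x6b  N=0 Z=0
after  3: x0=0x08 x1=0xe7 x2=0x21 x3=0x6b  N=1 Z=0
after  4: x0=0x08 x1=0x4a x2=0x21 x3=0x6b  N=0 Z=0
after  5: x0=0x08 x1=0x4a x2=0x9d x3=0x6b  N=1 Z=0
after  6: x0=0x08 x1=0x08 x2=0x9d x3=0x6b  N=0 Z=0
after  7: x0=0x08 x1=0x08 x2=0x08 x3=0x6b  N=0 Z=0
after  8: x0=0x10 x1=0x08 x2=0x08 x3=0x6b  N=0 Z=0
-- IRQ taken; context saved, return-PC = 9 --
mismatch: x1: reported 0x18 vs actual 0x08

BAD = x1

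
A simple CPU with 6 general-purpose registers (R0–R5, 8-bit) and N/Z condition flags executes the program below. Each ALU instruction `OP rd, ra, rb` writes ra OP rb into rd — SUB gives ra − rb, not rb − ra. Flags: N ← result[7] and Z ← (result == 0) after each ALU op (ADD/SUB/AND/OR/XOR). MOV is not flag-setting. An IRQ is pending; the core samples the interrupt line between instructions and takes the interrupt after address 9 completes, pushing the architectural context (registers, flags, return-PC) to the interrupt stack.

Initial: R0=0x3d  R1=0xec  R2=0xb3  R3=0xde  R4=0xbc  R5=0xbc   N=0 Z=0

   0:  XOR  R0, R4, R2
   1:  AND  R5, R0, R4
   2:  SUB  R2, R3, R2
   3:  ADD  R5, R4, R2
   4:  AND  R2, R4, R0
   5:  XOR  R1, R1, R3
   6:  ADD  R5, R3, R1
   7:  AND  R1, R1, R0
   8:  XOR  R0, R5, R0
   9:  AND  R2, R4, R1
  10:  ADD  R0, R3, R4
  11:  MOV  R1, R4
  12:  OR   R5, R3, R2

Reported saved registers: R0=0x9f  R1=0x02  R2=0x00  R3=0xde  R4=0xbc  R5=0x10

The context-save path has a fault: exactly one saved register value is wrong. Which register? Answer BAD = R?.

BAD = R0

after  0: R0=0x0f R1=0xec R2=0xb3 R3=0xde R4=0xbc R5=0xbc  N=0 Z=0
after  1: R0=0x0f R1=0xec R2=0xb3 R3=0xde R4=0xbc R5=0x0c  N=0 Z=0
after  2: R0=0x0f R1=0xec R2=0x2b R3=0xde R4=0xbc R5=0x0c  N=0 Z=0
after  3: R0=0x0f R1=0xec R2=0x2b R3=0xde R4=0xbc R5=0xe7  N=1 Z=0
after  4: R0=0x0f R1=0xec R2=0x0c R3=0xde R4=0xbc R5=0xe7  N=0 Z=0
after  5: R0=0x0f R1=0x32 R2=0x0c R3=0xde R4=0xbc R5=0xe7  N=0 Z=0
after  6: R0=0x0f R1=0x32 R2=0x0c R3=0xde R4=0xbc R5=0x10  N=0 Z=0
after  7: R0=0x0f R1=0x02 R2=0x0c R3=0xde R4=0xbc R5=0x10  N=0 Z=0
after  8: R0=0x1f R1=0x02 R2=0x0c R3=0xde R4=0xbc R5=0x10  N=0 Z=0
after  9: R0=0x1f R1=0x02 R2=0x00 R3=0xde R4=0xbc R5=0x10  N=0 Z=1
-- IRQ taken; context saved, return-PC = 10 --
mismatch: R0: reported 0x9f vs actual 0x1f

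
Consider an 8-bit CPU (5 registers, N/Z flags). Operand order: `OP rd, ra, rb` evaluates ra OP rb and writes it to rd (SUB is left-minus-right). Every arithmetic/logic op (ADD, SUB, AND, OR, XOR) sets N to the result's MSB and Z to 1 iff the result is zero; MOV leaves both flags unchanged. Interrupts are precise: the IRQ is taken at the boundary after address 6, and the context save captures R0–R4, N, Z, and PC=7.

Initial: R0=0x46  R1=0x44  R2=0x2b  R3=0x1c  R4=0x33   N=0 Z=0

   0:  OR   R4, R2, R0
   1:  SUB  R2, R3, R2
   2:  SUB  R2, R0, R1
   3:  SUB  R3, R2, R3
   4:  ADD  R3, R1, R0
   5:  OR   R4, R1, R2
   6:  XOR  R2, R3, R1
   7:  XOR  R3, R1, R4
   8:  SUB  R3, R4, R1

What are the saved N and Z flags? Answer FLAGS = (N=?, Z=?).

after  0: R0=0x46 R1=0x44 R2=0x2b R3=0x1c R4=0x6f  N=0 Z=0
after  1: R0=0x46 R1=0x44 R2=0xf1 R3=0x1c R4=0x6f  N=1 Z=0
after  2: R0=0x46 R1=0x44 R2=0x02 R3=0x1c R4=0x6f  N=0 Z=0
after  3: R0=0x46 R1=0x44 R2=0x02 R3=0xe6 R4=0x6f  N=1 Z=0
after  4: R0=0x46 R1=0x44 R2=0x02 R3=0x8a R4=0x6f  N=1 Z=0
after  5: R0=0x46 R1=0x44 R2=0x02 R3=0x8a R4=0x46  N=0 Z=0
after  6: R0=0x46 R1=0x44 R2=0xce R3=0x8a R4=0x46  N=1 Z=0
-- IRQ taken; context saved, return-PC = 7 --

FLAGS = (N=1, Z=0)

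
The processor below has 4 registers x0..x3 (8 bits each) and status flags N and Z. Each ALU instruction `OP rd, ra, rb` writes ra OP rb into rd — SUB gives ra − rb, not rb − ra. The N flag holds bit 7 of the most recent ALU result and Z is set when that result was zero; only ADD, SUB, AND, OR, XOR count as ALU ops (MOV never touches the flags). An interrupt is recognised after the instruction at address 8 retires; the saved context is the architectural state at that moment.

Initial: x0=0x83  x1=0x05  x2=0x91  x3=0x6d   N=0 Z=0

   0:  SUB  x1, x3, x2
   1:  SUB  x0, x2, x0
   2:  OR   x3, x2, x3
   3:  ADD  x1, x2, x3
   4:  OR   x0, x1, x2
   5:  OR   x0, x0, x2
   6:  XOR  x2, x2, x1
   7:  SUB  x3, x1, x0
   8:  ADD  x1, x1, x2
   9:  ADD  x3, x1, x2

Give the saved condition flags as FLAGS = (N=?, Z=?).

FLAGS = (N=1, Z=0)

after  0: x0=0x83 x1=0xdc x2=0x91 x3=0x6d  N=1 Z=0
after  1: x0=0x0e x1=0xdc x2=0x91 x3=0x6d  N=0 Z=0
after  2: x0=0x0e x1=0xdc x2=0x91 x3=0xfd  N=1 Z=0
after  3: x0=0x0e x1=0x8e x2=0x91 x3=0xfd  N=1 Z=0
after  4: x0=0x9f x1=0x8e x2=0x91 x3=0xfd  N=1 Z=0
after  5: x0=0x9f x1=0x8e x2=0x91 x3=0xfd  N=1 Z=0
after  6: x0=0x9f x1=0x8e x2=0x1f x3=0xfd  N=0 Z=0
after  7: x0=0x9f x1=0x8e x2=0x1f x3=0xef  N=1 Z=0
after  8: x0=0x9f x1=0xad x2=0x1f x3=0xef  N=1 Z=0
-- IRQ taken; context saved, return-PC = 9 --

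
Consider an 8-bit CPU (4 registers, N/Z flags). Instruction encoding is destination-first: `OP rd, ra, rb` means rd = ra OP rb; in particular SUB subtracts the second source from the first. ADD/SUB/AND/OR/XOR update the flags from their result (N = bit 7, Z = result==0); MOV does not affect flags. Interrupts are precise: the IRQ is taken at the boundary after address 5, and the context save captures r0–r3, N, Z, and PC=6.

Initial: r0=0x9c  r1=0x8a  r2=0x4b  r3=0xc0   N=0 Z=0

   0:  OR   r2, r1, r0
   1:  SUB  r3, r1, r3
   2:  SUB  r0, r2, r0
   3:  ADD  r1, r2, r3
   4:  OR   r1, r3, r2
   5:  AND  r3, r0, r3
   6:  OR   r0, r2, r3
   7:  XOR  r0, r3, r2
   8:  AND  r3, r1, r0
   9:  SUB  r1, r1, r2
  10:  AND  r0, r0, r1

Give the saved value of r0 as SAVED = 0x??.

SAVED = 0x02

after  0: r0=0x9c r1=0x8a r2=0x9e r3=0xc0  N=1 Z=0
after  1: r0=0x9c r1=0x8a r2=0x9e r3=0xca  N=1 Z=0
after  2: r0=0x02 r1=0x8a r2=0x9e r3=0xca  N=0 Z=0
after  3: r0=0x02 r1=0x68 r2=0x9e r3=0xca  N=0 Z=0
after  4: r0=0x02 r1=0xde r2=0x9e r3=0xca  N=1 Z=0
after  5: r0=0x02 r1=0xde r2=0x9e r3=0x02  N=0 Z=0
-- IRQ taken; context saved, return-PC = 6 --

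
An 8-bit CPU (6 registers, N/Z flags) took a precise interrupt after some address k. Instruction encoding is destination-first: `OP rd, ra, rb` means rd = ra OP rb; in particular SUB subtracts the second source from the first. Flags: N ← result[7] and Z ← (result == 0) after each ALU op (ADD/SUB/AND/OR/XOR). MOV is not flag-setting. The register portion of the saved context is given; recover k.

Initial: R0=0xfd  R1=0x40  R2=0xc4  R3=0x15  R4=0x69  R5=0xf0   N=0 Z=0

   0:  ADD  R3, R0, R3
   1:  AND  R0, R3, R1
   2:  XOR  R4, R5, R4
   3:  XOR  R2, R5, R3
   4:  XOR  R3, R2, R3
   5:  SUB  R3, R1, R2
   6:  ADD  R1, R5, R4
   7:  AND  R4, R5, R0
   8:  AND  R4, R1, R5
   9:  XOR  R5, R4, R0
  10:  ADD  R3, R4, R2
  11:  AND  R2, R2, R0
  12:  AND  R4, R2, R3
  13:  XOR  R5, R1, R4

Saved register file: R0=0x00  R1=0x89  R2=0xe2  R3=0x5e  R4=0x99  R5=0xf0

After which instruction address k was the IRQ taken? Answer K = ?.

after  0: R0=0xfd R1=0x40 R2=0xc4 R3=0x12 R4=0x69 R5=0xf0  N=0 Z=0
after  1: R0=0x00 R1=0x40 R2=0xc4 R3=0x12 R4=0x69 R5=0xf0  N=0 Z=1
after  2: R0=0x00 R1=0x40 R2=0xc4 R3=0x12 R4=0x99 R5=0xf0  N=1 Z=0
after  3: R0=0x00 R1=0x40 R2=0xe2 R3=0x12 R4=0x99 R5=0xf0  N=1 Z=0
after  4: R0=0x00 R1=0x40 R2=0xe2 R3=0xf0 R4=0x99 R5=0xf0  N=1 Z=0
after  5: R0=0x00 R1=0x40 R2=0xe2 R3=0x5e R4=0x99 R5=0xf0  N=0 Z=0
after  6: R0=0x00 R1=0x89 R2=0xe2 R3=0x5e R4=0x99 R5=0xf0  N=1 Z=0
-- IRQ taken; context saved, return-PC = 7 --

K = 6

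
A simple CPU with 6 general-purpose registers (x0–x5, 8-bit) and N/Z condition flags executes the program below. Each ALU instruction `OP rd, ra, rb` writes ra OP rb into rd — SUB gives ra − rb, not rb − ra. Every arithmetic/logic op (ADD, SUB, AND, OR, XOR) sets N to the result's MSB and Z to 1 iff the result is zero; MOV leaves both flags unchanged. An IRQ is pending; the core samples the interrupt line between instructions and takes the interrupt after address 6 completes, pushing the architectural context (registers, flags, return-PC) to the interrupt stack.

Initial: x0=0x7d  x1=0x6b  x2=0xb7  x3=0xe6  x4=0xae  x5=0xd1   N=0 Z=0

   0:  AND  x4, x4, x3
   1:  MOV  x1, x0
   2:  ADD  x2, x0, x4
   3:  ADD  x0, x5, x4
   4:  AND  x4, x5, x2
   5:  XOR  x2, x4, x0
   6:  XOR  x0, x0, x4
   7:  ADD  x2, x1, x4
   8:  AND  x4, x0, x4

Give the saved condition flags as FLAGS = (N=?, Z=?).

FLAGS = (N=0, Z=0)

after  0: x0=0x7d x1=0x6b x2=0xb7 x3=0xe6 x4=0xa6 x5=0xd1  N=1 Z=0
after  1: x0=0x7d x1=0x7d x2=0xb7 x3=0xe6 x4=0xa6 x5=0xd1  N=1 Z=0
after  2: x0=0x7d x1=0x7d x2=0x23 x3=0xe6 x4=0xa6 x5=0xd1  N=0 Z=0
after  3: x0=0x77 x1=0x7d x2=0x23 x3=0xe6 x4=0xa6 x5=0xd1  N=0 Z=0
after  4: x0=0x77 x1=0x7d x2=0x23 x3=0xe6 x4=0x01 x5=0xd1  N=0 Z=0
after  5: x0=0x77 x1=0x7d x2=0x76 x3=0xe6 x4=0x01 x5=0xd1  N=0 Z=0
after  6: x0=0x76 x1=0x7d x2=0x76 x3=0xe6 x4=0x01 x5=0xd1  N=0 Z=0
-- IRQ taken; context saved, return-PC = 7 --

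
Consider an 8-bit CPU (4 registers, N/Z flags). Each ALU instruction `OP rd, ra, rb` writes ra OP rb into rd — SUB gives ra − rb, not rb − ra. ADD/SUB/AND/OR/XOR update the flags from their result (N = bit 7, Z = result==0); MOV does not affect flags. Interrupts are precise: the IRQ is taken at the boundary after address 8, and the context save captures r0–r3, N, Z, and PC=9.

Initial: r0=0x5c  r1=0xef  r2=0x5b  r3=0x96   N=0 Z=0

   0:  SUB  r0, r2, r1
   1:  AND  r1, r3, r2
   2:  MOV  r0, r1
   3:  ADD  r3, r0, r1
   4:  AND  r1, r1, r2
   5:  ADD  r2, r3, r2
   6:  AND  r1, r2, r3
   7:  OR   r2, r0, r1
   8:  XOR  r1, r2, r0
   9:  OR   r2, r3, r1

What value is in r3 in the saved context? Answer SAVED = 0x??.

SAVED = 0x24

after  0: r0=0x6c r1=0xef r2=0x5b r3=0x96  N=0 Z=0
after  1: r0=0x6c r1=0x12 r2=0x5b r3=0x96  N=0 Z=0
after  2: r0=0x12 r1=0x12 r2=0x5b r3=0x96  N=0 Z=0
after  3: r0=0x12 r1=0x12 r2=0x5b r3=0x24  N=0 Z=0
after  4: r0=0x12 r1=0x12 r2=0x5b r3=0x24  N=0 Z=0
after  5: r0=0x12 r1=0x12 r2=0x7f r3=0x24  N=0 Z=0
after  6: r0=0x12 r1=0x24 r2=0x7f r3=0x24  N=0 Z=0
after  7: r0=0x12 r1=0x24 r2=0x36 r3=0x24  N=0 Z=0
after  8: r0=0x12 r1=0x24 r2=0x36 r3=0x24  N=0 Z=0
-- IRQ taken; context saved, return-PC = 9 --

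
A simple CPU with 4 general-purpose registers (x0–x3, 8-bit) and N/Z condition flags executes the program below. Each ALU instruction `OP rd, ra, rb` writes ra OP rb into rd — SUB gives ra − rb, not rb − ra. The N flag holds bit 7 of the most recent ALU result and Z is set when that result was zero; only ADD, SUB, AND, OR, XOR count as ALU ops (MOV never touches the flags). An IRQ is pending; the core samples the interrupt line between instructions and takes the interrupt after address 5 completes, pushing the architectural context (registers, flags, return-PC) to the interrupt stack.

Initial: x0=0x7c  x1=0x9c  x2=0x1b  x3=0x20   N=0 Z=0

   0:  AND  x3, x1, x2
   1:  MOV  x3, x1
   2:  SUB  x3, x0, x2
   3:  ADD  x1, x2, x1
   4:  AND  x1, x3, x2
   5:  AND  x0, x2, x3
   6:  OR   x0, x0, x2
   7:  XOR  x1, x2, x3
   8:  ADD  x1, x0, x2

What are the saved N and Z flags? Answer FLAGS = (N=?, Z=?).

FLAGS = (N=0, Z=0)

after  0: x0=0x7c x1=0x9c x2=0x1b x3=0x18  N=0 Z=0
after  1: x0=0x7c x1=0x9c x2=0x1b x3=0x9c  N=0 Z=0
after  2: x0=0x7c x1=0x9c x2=0x1b x3=0x61  N=0 Z=0
after  3: x0=0x7c x1=0xb7 x2=0x1b x3=0x61  N=1 Z=0
after  4: x0=0x7c x1=0x01 x2=0x1b x3=0x61  N=0 Z=0
after  5: x0=0x01 x1=0x01 x2=0x1b x3=0x61  N=0 Z=0
-- IRQ taken; context saved, return-PC = 6 --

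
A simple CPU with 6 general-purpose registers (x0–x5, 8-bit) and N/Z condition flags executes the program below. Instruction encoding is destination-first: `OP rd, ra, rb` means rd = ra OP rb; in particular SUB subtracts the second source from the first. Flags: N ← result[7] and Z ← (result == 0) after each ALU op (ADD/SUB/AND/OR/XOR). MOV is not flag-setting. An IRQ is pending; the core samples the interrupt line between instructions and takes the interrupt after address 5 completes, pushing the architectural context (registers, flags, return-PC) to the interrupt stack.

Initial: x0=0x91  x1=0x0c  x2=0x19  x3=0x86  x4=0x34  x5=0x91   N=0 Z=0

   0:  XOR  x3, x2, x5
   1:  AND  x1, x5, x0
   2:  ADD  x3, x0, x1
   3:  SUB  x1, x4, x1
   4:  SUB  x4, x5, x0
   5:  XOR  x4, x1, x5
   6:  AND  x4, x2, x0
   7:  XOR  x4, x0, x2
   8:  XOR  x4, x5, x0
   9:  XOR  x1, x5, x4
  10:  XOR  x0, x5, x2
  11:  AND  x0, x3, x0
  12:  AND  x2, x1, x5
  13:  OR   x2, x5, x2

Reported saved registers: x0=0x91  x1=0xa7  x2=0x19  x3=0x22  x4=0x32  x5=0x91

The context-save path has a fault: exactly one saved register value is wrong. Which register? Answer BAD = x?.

after  0: x0=0x91 x1=0x0c x2=0x19 x3=0x88 x4=0x34 x5=0x91  N=1 Z=0
after  1: x0=0x91 x1=0x91 x2=0x19 x3=0x88 x4=0x34 x5=0x91  N=1 Z=0
after  2: x0=0x91 x1=0x91 x2=0x19 x3=0x22 x4=0x34 x5=0x91  N=0 Z=0
after  3: x0=0x91 x1=0xa3 x2=0x19 x3=0x22 x4=0x34 x5=0x91  N=1 Z=0
after  4: x0=0x91 x1=0xa3 x2=0x19 x3=0x22 x4=0x00 x5=0x91  N=0 Z=1
after  5: x0=0x91 x1=0xa3 x2=0x19 x3=0x22 x4=0x32 x5=0x91  N=0 Z=0
-- IRQ taken; context saved, return-PC = 6 --
mismatch: x1: reported 0xa7 vs actual 0xa3

BAD = x1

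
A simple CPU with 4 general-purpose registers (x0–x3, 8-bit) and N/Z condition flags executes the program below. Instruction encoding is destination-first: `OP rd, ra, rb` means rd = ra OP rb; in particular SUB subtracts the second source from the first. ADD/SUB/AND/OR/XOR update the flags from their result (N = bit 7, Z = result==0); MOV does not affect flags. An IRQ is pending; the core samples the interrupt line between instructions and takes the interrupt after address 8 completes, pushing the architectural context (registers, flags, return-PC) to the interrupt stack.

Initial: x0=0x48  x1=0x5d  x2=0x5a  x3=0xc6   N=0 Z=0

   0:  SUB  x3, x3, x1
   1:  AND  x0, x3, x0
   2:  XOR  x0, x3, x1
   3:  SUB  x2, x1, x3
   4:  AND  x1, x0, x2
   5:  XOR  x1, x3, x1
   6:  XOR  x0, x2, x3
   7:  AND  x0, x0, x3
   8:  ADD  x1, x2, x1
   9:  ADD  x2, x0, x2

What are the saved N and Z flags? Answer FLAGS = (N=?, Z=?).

FLAGS = (N=0, Z=0)

after  0: x0=0x48 x1=0x5d x2=0x5a x3=0x69  N=0 Z=0
after  1: x0=0x48 x1=0x5d x2=0x5a x3=0x69  N=0 Z=0
after  2: x0=0x34 x1=0x5d x2=0x5a x3=0x69  N=0 Z=0
after  3: x0=0x34 x1=0x5d x2=0xf4 x3=0x69  N=1 Z=0
after  4: x0=0x34 x1=0x34 x2=0xf4 x3=0x69  N=0 Z=0
after  5: x0=0x34 x1=0x5d x2=0xf4 x3=0x69  N=0 Z=0
after  6: x0=0x9d x1=0x5d x2=0xf4 x3=0x69  N=1 Z=0
after  7: x0=0x09 x1=0x5d x2=0xf4 x3=0x69  N=0 Z=0
after  8: x0=0x09 x1=0x51 x2=0xf4 x3=0x69  N=0 Z=0
-- IRQ taken; context saved, return-PC = 9 --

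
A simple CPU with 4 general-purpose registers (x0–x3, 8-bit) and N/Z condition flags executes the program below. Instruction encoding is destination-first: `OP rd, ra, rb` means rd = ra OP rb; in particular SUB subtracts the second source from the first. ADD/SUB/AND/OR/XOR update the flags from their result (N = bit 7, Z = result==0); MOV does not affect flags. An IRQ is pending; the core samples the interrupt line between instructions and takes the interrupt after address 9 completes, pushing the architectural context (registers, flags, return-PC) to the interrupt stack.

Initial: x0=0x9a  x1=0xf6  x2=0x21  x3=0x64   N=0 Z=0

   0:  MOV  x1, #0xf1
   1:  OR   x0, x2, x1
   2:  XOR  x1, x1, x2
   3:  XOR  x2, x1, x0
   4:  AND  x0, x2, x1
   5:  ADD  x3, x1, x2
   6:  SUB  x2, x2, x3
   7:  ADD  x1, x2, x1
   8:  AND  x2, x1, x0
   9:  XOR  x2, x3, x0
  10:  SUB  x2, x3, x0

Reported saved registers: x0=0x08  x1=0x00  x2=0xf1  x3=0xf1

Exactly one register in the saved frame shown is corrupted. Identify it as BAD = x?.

after  0: x0=0x9a x1=0xf1 x2=0x21 x3=0x64  N=0 Z=0
after  1: x0=0xf1 x1=0xf1 x2=0x21 x3=0x64  N=1 Z=0
after  2: x0=0xf1 x1=0xd0 x2=0x21 x3=0x64  N=1 Z=0
after  3: x0=0xf1 x1=0xd0 x2=0x21 x3=0x64  N=0 Z=0
after  4: x0=0x00 x1=0xd0 x2=0x21 x3=0x64  N=0 Z=1
after  5: x0=0x00 x1=0xd0 x2=0x21 x3=0xf1  N=1 Z=0
after  6: x0=0x00 x1=0xd0 x2=0x30 x3=0xf1  N=0 Z=0
after  7: x0=0x00 x1=0x00 x2=0x30 x3=0xf1  N=0 Z=1
after  8: x0=0x00 x1=0x00 x2=0x00 x3=0xf1  N=0 Z=1
after  9: x0=0x00 x1=0x00 x2=0xf1 x3=0xf1  N=1 Z=0
-- IRQ taken; context saved, return-PC = 10 --
mismatch: x0: reported 0x08 vs actual 0x00

BAD = x0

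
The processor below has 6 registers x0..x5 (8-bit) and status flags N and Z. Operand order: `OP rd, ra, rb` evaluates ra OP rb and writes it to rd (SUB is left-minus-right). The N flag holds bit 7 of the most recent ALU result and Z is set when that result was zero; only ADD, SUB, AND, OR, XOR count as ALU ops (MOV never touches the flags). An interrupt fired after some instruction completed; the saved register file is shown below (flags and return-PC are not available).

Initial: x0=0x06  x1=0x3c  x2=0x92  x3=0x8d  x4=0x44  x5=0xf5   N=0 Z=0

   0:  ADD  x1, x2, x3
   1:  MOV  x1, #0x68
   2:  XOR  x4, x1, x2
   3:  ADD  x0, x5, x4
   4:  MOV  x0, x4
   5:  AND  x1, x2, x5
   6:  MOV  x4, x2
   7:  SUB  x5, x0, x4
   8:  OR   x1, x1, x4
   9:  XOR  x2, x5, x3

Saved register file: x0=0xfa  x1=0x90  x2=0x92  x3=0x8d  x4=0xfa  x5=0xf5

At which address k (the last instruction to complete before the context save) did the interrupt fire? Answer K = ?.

after  0: x0=0x06 x1=0x1f x2=0x92 x3=0x8d x4=0x44 x5=0xf5  N=0 Z=0
after  1: x0=0x06 x1=0x68 x2=0x92 x3=0x8d x4=0x44 x5=0xf5  N=0 Z=0
after  2: x0=0x06 x1=0x68 x2=0x92 x3=0x8d x4=0xfa x5=0xf5  N=1 Z=0
after  3: x0=0xef x1=0x68 x2=0x92 x3=0x8d x4=0xfa x5=0xf5  N=1 Z=0
after  4: x0=0xfa x1=0x68 x2=0x92 x3=0x8d x4=0xfa x5=0xf5  N=1 Z=0
after  5: x0=0xfa x1=0x90 x2=0x92 x3=0x8d x4=0xfa x5=0xf5  N=1 Z=0
-- IRQ taken; context saved, return-PC = 6 --

K = 5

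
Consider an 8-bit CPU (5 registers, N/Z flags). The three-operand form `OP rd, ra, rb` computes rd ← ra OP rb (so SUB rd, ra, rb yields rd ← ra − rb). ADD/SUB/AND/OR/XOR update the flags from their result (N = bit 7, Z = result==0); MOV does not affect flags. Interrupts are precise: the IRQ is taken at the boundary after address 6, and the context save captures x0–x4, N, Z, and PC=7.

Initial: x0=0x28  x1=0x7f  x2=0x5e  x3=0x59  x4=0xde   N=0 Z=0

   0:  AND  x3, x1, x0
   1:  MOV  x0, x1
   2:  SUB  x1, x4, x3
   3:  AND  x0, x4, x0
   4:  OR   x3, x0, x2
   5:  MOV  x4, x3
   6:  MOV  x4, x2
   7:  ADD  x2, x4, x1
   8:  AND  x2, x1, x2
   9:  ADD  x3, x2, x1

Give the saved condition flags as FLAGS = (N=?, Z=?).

after  0: x0=0x28 x1=0x7f x2=0x5e x3=0x28 x4=0xde  N=0 Z=0
after  1: x0=0x7f x1=0x7f x2=0x5e x3=0x28 x4=0xde  N=0 Z=0
after  2: x0=0x7f x1=0xb6 x2=0x5e x3=0x28 x4=0xde  N=1 Z=0
after  3: x0=0x5e x1=0xb6 x2=0x5e x3=0x28 x4=0xde  N=0 Z=0
after  4: x0=0x5e x1=0xb6 x2=0x5e x3=0x5e x4=0xde  N=0 Z=0
after  5: x0=0x5e x1=0xb6 x2=0x5e x3=0x5e x4=0x5e  N=0 Z=0
after  6: x0=0x5e x1=0xb6 x2=0x5e x3=0x5e x4=0x5e  N=0 Z=0
-- IRQ taken; context saved, return-PC = 7 --

FLAGS = (N=0, Z=0)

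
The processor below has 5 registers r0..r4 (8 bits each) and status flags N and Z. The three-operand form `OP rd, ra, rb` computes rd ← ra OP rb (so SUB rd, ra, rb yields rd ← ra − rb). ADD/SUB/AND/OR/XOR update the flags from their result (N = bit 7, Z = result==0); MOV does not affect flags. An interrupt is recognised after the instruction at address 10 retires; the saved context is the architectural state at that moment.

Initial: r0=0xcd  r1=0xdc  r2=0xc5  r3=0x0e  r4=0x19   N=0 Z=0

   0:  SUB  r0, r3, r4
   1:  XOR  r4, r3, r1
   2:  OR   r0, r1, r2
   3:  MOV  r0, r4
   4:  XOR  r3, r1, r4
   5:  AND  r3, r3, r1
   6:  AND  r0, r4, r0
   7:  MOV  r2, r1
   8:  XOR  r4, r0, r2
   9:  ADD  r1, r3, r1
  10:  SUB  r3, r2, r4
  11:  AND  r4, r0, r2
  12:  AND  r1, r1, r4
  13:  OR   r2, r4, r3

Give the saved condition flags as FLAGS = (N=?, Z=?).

FLAGS = (N=1, Z=0)

after  0: r0=0xf5 r1=0xdc r2=0xc5 r3=0x0e r4=0x19  N=1 Z=0
after  1: r0=0xf5 r1=0xdc r2=0xc5 r3=0x0e r4=0xd2  N=1 Z=0
after  2: r0=0xdd r1=0xdc r2=0xc5 r3=0x0e r4=0xd2  N=1 Z=0
after  3: r0=0xd2 r1=0xdc r2=0xc5 r3=0x0e r4=0xd2  N=1 Z=0
after  4: r0=0xd2 r1=0xdc r2=0xc5 r3=0x0e r4=0xd2  N=0 Z=0
after  5: r0=0xd2 r1=0xdc r2=0xc5 r3=0x0c r4=0xd2  N=0 Z=0
after  6: r0=0xd2 r1=0xdc r2=0xc5 r3=0x0c r4=0xd2  N=1 Z=0
after  7: r0=0xd2 r1=0xdc r2=0xdc r3=0x0c r4=0xd2  N=1 Z=0
after  8: r0=0xd2 r1=0xdc r2=0xdc r3=0x0c r4=0x0e  N=0 Z=0
after  9: r0=0xd2 r1=0xe8 r2=0xdc r3=0x0c r4=0x0e  N=1 Z=0
after 10: r0=0xd2 r1=0xe8 r2=0xdc r3=0xce r4=0x0e  N=1 Z=0
-- IRQ taken; context saved, return-PC = 11 --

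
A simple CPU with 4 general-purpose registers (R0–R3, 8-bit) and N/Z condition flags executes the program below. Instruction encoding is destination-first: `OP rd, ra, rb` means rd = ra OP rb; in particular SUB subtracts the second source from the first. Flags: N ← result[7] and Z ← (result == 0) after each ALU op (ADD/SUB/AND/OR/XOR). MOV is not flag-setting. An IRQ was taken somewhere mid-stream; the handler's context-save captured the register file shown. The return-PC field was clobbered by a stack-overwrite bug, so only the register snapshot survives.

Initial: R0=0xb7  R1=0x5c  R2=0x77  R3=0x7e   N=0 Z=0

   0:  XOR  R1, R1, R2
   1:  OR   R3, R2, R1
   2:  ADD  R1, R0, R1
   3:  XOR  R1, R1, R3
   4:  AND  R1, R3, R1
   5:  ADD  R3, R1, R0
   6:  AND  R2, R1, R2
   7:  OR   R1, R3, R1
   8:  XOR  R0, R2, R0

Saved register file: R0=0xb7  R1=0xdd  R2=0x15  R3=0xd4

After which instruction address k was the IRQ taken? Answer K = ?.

after  0: R0=0xb7 R1=0x2b R2=0x77 R3=0x7e  N=0 Z=0
after  1: R0=0xb7 R1=0x2b R2=0x77 R3=0x7f  N=0 Z=0
after  2: R0=0xb7 R1=0xe2 R2=0x77 R3=0x7f  N=1 Z=0
after  3: R0=0xb7 R1=0x9d R2=0x77 R3=0x7f  N=1 Z=0
after  4: R0=0xb7 R1=0x1d R2=0x77 R3=0x7f  N=0 Z=0
after  5: R0=0xb7 R1=0x1d R2=0x77 R3=0xd4  N=1 Z=0
after  6: R0=0xb7 R1=0x1d R2=0x15 R3=0xd4  N=0 Z=0
after  7: R0=0xb7 R1=0xdd R2=0x15 R3=0xd4  N=1 Z=0
-- IRQ taken; context saved, return-PC = 8 --

K = 7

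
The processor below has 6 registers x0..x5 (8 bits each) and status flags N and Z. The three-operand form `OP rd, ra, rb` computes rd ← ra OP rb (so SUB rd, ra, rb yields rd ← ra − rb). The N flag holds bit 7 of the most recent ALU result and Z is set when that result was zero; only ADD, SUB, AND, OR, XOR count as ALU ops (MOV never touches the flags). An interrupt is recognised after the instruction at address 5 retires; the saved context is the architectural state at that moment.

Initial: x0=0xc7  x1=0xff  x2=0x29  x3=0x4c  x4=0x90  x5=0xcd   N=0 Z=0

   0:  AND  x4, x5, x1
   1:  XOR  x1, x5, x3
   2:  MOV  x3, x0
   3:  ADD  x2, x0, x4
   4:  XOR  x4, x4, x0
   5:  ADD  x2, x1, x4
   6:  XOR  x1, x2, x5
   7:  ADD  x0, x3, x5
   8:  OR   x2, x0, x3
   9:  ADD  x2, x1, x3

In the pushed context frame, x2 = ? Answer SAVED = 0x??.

SAVED = 0x8b

after  0: x0=0xc7 x1=0xff x2=0x29 x3=0x4c x4=0xcd x5=0xcd  N=1 Z=0
after  1: x0=0xc7 x1=0x81 x2=0x29 x3=0x4c x4=0xcd x5=0xcd  N=1 Z=0
after  2: x0=0xc7 x1=0x81 x2=0x29 x3=0xc7 x4=0xcd x5=0xcd  N=1 Z=0
after  3: x0=0xc7 x1=0x81 x2=0x94 x3=0xc7 x4=0xcd x5=0xcd  N=1 Z=0
after  4: x0=0xc7 x1=0x81 x2=0x94 x3=0xc7 x4=0x0a x5=0xcd  N=0 Z=0
after  5: x0=0xc7 x1=0x81 x2=0x8b x3=0xc7 x4=0x0a x5=0xcd  N=1 Z=0
-- IRQ taken; context saved, return-PC = 6 --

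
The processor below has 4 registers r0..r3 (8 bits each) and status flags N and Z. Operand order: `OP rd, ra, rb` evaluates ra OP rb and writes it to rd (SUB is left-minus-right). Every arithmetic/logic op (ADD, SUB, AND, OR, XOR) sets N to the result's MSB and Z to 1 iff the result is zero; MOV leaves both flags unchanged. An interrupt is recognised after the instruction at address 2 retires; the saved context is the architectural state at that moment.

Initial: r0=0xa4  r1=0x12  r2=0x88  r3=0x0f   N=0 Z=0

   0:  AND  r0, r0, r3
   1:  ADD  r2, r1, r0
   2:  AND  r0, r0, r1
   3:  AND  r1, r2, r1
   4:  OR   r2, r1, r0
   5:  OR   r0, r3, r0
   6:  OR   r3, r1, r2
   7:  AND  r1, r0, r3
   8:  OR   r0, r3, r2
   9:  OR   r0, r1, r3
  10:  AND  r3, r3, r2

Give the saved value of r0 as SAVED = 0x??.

SAVED = 0x00

after  0: r0=0x04 r1=0x12 r2=0x88 r3=0x0f  N=0 Z=0
after  1: r0=0x04 r1=0x12 r2=0x16 r3=0x0f  N=0 Z=0
after  2: r0=0x00 r1=0x12 r2=0x16 r3=0x0f  N=0 Z=1
-- IRQ taken; context saved, return-PC = 3 --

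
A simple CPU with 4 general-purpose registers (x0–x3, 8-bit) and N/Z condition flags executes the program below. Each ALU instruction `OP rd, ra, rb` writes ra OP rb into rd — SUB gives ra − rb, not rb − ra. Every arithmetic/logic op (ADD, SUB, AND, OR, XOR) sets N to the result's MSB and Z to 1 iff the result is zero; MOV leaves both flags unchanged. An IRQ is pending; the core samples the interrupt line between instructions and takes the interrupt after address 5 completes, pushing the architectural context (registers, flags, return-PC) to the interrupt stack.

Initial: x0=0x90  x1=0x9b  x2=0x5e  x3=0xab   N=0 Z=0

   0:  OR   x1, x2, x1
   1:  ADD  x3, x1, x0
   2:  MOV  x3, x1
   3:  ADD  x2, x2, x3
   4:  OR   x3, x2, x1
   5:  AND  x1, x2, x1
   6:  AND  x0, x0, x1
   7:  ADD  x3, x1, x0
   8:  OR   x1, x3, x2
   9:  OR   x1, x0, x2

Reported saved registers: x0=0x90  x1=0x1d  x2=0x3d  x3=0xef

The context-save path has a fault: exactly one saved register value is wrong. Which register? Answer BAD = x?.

after  0: x0=0x90 x1=0xdf x2=0x5e x3=0xab  N=1 Z=0
after  1: x0=0x90 x1=0xdf x2=0x5e x3=0x6f  N=0 Z=0
after  2: x0=0x90 x1=0xdf x2=0x5e x3=0xdf  N=0 Z=0
after  3: x0=0x90 x1=0xdf x2=0x3d x3=0xdf  N=0 Z=0
after  4: x0=0x90 x1=0xdf x2=0x3d x3=0xff  N=1 Z=0
after  5: x0=0x90 x1=0x1d x2=0x3d x3=0xff  N=0 Z=0
-- IRQ taken; context saved, return-PC = 6 --
mismatch: x3: reported 0xef vs actual 0xff

BAD = x3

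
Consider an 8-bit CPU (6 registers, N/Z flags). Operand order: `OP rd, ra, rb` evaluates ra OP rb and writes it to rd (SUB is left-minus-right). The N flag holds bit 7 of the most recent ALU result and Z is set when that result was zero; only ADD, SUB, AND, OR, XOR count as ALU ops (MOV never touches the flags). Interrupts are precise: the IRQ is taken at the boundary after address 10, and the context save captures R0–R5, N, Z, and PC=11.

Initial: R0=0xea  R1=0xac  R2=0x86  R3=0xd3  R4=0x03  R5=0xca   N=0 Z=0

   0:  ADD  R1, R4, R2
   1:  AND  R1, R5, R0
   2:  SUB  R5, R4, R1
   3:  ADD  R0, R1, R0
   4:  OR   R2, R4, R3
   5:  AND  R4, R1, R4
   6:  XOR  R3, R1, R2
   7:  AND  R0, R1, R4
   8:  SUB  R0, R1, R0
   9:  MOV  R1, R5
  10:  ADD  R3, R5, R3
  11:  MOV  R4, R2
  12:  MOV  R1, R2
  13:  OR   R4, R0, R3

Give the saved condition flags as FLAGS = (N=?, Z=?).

FLAGS = (N=0, Z=0)

after  0: R0=0xea R1=0x89 R2=0x86 R3=0xd3 R4=0x03 R5=0xca  N=1 Z=0
after  1: R0=0xea R1=0xca R2=0x86 R3=0xd3 R4=0x03 R5=0xca  N=1 Z=0
after  2: R0=0xea R1=0xca R2=0x86 R3=0xd3 R4=0x03 R5=0x39  N=0 Z=0
after  3: R0=0xb4 R1=0xca R2=0x86 R3=0xd3 R4=0x03 R5=0x39  N=1 Z=0
after  4: R0=0xb4 R1=0xca R2=0xd3 R3=0xd3 R4=0x03 R5=0x39  N=1 Z=0
after  5: R0=0xb4 R1=0xca R2=0xd3 R3=0xd3 R4=0x02 R5=0x39  N=0 Z=0
after  6: R0=0xb4 R1=0xca R2=0xd3 R3=0x19 R4=0x02 R5=0x39  N=0 Z=0
after  7: R0=0x02 R1=0xca R2=0xd3 R3=0x19 R4=0x02 R5=0x39  N=0 Z=0
after  8: R0=0xc8 R1=0xca R2=0xd3 R3=0x19 R4=0x02 R5=0x39  N=1 Z=0
after  9: R0=0xc8 R1=0x39 R2=0xd3 R3=0x19 R4=0x02 R5=0x39  N=1 Z=0
after 10: R0=0xc8 R1=0x39 R2=0xd3 R3=0x52 R4=0x02 R5=0x39  N=0 Z=0
-- IRQ taken; context saved, return-PC = 11 --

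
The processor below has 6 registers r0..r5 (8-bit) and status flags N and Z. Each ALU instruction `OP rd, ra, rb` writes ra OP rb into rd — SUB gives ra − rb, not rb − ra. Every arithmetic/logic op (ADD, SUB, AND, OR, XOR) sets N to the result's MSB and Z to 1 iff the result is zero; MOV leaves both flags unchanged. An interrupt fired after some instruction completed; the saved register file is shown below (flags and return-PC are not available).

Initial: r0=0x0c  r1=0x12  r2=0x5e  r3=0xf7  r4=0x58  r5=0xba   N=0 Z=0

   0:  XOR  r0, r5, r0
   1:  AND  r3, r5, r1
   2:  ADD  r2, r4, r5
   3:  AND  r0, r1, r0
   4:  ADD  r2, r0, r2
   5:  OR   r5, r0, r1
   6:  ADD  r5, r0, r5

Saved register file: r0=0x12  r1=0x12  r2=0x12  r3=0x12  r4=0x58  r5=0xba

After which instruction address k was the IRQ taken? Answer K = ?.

after  0: r0=0xb6 r1=0x12 r2=0x5e r3=0xf7 r4=0x58 r5=0xba  N=1 Z=0
after  1: r0=0xb6 r1=0x12 r2=0x5e r3=0x12 r4=0x58 r5=0xba  N=0 Z=0
after  2: r0=0xb6 r1=0x12 r2=0x12 r3=0x12 r4=0x58 r5=0xba  N=0 Z=0
after  3: r0=0x12 r1=0x12 r2=0x12 r3=0x12 r4=0x58 r5=0xba  N=0 Z=0
-- IRQ taken; context saved, return-PC = 4 --

K = 3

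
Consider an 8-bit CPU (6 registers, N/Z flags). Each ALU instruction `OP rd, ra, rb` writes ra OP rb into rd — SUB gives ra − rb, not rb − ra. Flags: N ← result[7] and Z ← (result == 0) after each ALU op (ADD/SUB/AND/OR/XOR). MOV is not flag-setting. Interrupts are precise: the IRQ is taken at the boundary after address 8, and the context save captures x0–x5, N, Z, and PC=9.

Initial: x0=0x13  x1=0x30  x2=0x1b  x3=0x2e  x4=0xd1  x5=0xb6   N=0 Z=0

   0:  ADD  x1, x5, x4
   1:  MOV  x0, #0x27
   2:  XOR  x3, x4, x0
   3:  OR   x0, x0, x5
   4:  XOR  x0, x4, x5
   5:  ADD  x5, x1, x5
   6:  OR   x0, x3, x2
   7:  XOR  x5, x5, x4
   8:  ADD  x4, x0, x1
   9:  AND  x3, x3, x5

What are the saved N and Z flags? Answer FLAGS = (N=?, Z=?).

after  0: x0=0x13 x1=0x87 x2=0x1b x3=0x2e x4=0xd1 x5=0xb6  N=1 Z=0
after  1: x0=0x27 x1=0x87 x2=0x1b x3=0x2e x4=0xd1 x5=0xb6  N=1 Z=0
after  2: x0=0x27 x1=0x87 x2=0x1b x3=0xf6 x4=0xd1 x5=0xb6  N=1 Z=0
after  3: x0=0xb7 x1=0x87 x2=0x1b x3=0xf6 x4=0xd1 x5=0xb6  N=1 Z=0
after  4: x0=0x67 x1=0x87 x2=0x1b x3=0xf6 x4=0xd1 x5=0xb6  N=0 Z=0
after  5: x0=0x67 x1=0x87 x2=0x1b x3=0xf6 x4=0xd1 x5=0x3d  N=0 Z=0
after  6: x0=0xff x1=0x87 x2=0x1b x3=0xf6 x4=0xd1 x5=0x3d  N=1 Z=0
after  7: x0=0xff x1=0x87 x2=0x1b x3=0xf6 x4=0xd1 x5=0xec  N=1 Z=0
after  8: x0=0xff x1=0x87 x2=0x1b x3=0xf6 x4=0x86 x5=0xec  N=1 Z=0
-- IRQ taken; context saved, return-PC = 9 --

FLAGS = (N=1, Z=0)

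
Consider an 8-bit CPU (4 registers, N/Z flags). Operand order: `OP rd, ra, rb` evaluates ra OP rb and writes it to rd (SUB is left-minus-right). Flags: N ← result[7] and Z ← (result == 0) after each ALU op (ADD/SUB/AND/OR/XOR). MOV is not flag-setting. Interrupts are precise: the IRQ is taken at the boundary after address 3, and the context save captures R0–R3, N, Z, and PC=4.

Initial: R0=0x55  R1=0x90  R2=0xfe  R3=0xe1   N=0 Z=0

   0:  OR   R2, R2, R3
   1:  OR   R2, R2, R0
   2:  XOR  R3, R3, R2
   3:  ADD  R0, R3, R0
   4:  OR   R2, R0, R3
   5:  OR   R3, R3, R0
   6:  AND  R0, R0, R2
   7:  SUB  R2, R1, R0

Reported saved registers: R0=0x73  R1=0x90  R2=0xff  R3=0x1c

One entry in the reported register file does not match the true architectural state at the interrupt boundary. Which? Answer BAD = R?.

after  0: R0=0x55 R1=0x90 R2=0xff R3=0xe1  N=1 Z=0
after  1: R0=0x55 R1=0x90 R2=0xff R3=0xe1  N=1 Z=0
after  2: R0=0x55 R1=0x90 R2=0xff R3=0x1e  N=0 Z=0
after  3: R0=0x73 R1=0x90 R2=0xff R3=0x1e  N=0 Z=0
-- IRQ taken; context saved, return-PC = 4 --
mismatch: R3: reported 0x1c vs actual 0x1e

BAD = R3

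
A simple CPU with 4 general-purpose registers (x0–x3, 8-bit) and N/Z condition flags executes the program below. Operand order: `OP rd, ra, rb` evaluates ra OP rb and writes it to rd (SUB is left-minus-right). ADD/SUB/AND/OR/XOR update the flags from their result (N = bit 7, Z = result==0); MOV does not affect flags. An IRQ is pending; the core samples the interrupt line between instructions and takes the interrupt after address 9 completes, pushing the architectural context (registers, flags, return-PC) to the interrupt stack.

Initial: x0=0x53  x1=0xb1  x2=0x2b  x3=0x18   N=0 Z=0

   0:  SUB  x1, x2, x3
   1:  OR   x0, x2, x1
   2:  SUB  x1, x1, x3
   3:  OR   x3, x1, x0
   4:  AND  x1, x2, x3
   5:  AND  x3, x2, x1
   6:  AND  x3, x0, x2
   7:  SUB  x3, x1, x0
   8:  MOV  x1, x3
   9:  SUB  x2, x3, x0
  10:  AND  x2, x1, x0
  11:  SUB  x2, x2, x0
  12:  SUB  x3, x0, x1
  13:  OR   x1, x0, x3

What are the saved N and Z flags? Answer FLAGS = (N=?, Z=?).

after  0: x0=0x53 x1=0x13 x2=0x2b x3=0x18  N=0 Z=0
after  1: x0=0x3b x1=0x13 x2=0x2b x3=0x18  N=0 Z=0
after  2: x0=0x3b x1=0xfb x2=0x2b x3=0x18  N=1 Z=0
after  3: x0=0x3b x1=0xfb x2=0x2b x3=0xfb  N=1 Z=0
after  4: x0=0x3b x1=0x2b x2=0x2b x3=0xfb  N=0 Z=0
after  5: x0=0x3b x1=0x2b x2=0x2b x3=0x2b  N=0 Z=0
after  6: x0=0x3b x1=0x2b x2=0x2b x3=0x2b  N=0 Z=0
after  7: x0=0x3b x1=0x2b x2=0x2b x3=0xf0  N=1 Z=0
after  8: x0=0x3b x1=0xf0 x2=0x2b x3=0xf0  N=1 Z=0
after  9: x0=0x3b x1=0xf0 x2=0xb5 x3=0xf0  N=1 Z=0
-- IRQ taken; context saved, return-PC = 10 --

FLAGS = (N=1, Z=0)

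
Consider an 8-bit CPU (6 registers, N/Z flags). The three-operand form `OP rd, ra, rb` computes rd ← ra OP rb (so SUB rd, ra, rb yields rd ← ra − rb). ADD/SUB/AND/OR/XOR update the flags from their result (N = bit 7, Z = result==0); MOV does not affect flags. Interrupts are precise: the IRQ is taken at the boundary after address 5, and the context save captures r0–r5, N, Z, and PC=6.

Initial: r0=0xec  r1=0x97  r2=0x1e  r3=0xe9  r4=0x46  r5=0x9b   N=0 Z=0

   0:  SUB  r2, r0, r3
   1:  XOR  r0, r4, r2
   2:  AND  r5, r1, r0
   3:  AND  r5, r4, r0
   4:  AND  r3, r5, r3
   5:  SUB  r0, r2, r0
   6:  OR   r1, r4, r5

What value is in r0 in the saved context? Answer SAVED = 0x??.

after  0: r0=0xec r1=0x97 r2=0x03 r3=0xe9 r4=0x46 r5=0x9b  N=0 Z=0
after  1: r0=0x45 r1=0x97 r2=0x03 r3=0xe9 r4=0x46 r5=0x9b  N=0 Z=0
after  2: r0=0x45 r1=0x97 r2=0x03 r3=0xe9 r4=0x46 r5=0x05  N=0 Z=0
after  3: r0=0x45 r1=0x97 r2=0x03 r3=0xe9 r4=0x46 r5=0x44  N=0 Z=0
after  4: r0=0x45 r1=0x97 r2=0x03 r3=0x40 r4=0x46 r5=0x44  N=0 Z=0
after  5: r0=0xbe r1=0x97 r2=0x03 r3=0x40 r4=0x46 r5=0x44  N=1 Z=0
-- IRQ taken; context saved, return-PC = 6 --

SAVED = 0xbe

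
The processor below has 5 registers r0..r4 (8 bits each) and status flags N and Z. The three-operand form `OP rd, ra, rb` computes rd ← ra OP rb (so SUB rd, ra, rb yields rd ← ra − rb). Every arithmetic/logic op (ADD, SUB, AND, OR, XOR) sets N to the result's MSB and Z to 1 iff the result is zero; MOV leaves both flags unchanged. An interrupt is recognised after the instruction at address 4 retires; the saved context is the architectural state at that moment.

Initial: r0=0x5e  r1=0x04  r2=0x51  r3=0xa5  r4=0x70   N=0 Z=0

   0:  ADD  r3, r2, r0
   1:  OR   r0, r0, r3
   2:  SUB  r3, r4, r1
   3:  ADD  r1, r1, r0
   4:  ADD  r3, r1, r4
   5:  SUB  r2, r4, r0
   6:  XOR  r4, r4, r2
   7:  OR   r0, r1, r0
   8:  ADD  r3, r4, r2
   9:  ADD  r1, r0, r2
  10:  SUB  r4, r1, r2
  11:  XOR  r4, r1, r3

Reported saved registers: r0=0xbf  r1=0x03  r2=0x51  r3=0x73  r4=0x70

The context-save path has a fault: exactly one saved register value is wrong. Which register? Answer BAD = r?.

BAD = r0

after  0: r0=0x5e r1=0x04 r2=0x51 r3=0xaf r4=0x70  N=1 Z=0
after  1: r0=0xff r1=0x04 r2=0x51 r3=0xaf r4=0x70  N=1 Z=0
after  2: r0=0xff r1=0x04 r2=0x51 r3=0x6c r4=0x70  N=0 Z=0
after  3: r0=0xff r1=0x03 r2=0x51 r3=0x6c r4=0x70  N=0 Z=0
after  4: r0=0xff r1=0x03 r2=0x51 r3=0x73 r4=0x70  N=0 Z=0
-- IRQ taken; context saved, return-PC = 5 --
mismatch: r0: reported 0xbf vs actual 0xff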